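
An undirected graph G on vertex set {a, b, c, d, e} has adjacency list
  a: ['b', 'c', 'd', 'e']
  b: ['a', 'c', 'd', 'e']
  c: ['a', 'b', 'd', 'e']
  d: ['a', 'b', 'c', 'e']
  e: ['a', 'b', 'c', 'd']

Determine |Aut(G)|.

Every vertex has degree 4, so G is the complete graph K_5. Every bijection on the vertex set is an automorphism of K_5; hence Aut(K_5) ≅ S_5, order 120.

120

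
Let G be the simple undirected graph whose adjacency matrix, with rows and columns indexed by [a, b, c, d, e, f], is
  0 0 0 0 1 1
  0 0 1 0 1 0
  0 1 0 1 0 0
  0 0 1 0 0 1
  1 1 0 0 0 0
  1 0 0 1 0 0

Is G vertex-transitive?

Yes

G is 2-regular and connected on 6 vertices, i.e. the cycle C_6. C_6 has 6 rotations and 6 reflections, so Aut(C_6) ≅ D_6 of order 12. This group acts transitively on the 6 vertices.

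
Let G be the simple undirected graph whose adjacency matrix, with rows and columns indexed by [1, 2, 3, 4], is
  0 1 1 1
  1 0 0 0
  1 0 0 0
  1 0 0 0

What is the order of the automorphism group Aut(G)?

Vertex 1 has degree 3 and every other vertex has degree 1, so G is the star K_{1,3} with centre 1. The 3 leaves are pairwise interchangeable while the centre is fixed, giving Aut(G) = S_3.

6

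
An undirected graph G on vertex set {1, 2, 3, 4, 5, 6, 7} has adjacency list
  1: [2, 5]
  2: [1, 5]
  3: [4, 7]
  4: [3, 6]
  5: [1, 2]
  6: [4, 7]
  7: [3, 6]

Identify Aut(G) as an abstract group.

G has two connected components, {3, 4, 6, 7} and {1, 2, 5}; each is 2-regular, so G = C_4 ⊔ C_3. The components are non-isomorphic (different sizes), so Aut(G) = Aut(C_3) × Aut(C_4) = D_3 × D_4 of order 6·8 = 48.

D_3 × D_4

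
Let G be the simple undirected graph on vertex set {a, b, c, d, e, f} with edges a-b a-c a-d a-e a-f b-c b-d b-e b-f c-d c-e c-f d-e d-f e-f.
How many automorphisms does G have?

720

Every vertex has degree 5, so G is the complete graph K_6. Every bijection on the vertex set is an automorphism of K_6; hence Aut(K_6) ≅ S_6, order 720.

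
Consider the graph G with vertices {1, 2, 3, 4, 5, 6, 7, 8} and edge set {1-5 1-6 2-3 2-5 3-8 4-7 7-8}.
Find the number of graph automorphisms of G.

The degree sequence is [2, 2, 2, 1, 2, 1, 2, 2]; the two degree-1 vertices 4 and 6 are the ends of a path, so G = P_8. A path has exactly one nontrivial symmetry — reversal — giving Aut(G) of order 2.

2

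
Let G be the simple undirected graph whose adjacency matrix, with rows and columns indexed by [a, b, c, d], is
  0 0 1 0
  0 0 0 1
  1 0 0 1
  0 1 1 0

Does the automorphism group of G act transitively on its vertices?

No

Automorphisms preserve degree, but G has vertices of degree 1 and vertices of degree 2; no automorphism maps one to the other, so G is not vertex-transitive.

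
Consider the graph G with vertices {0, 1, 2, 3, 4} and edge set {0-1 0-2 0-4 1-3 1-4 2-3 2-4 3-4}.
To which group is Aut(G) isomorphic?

the dihedral group of order 8

Vertex 4 is the unique vertex of degree 4; the remaining 4 vertices each have degree 3 and induce a cycle, so G is the wheel on 5 vertices with hub 4. With the hub fixed, the remaining symmetry is that of the rim cycle C_4, giving the dihedral group D_4.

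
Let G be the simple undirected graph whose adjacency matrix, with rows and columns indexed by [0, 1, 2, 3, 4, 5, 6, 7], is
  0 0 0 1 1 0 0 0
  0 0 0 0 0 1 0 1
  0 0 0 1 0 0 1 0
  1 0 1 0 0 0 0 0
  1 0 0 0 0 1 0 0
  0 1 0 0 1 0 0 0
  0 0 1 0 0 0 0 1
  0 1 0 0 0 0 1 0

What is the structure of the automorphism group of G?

the dihedral group of order 16

Every vertex has degree 2 and the graph is connected, so G is the 8-cycle C_8. C_8 has 8 rotations and 8 reflections, so Aut(C_8) ≅ D_8 of order 16.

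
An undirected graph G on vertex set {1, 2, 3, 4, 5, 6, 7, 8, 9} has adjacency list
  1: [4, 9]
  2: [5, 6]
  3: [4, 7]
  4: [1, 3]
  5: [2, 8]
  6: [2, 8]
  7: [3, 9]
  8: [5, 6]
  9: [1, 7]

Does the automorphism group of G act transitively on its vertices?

No

G has two connected components, {1, 3, 4, 7, 9} and {2, 5, 6, 8}; each is 2-regular, so G = C_5 ⊔ C_4. The orbit of 1 under Aut(G) is {1, 3, 4, 7, 9}, which does not contain 2, so G is not vertex-transitive.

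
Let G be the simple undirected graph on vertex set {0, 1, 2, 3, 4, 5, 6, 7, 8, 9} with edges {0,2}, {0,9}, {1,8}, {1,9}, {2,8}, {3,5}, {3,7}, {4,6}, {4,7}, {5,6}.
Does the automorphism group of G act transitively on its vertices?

G has two connected components, {3, 4, 5, 6, 7} and {0, 1, 2, 8, 9}; each is 2-regular, so G = C_5 ⊔ C_5. Aut of a disjoint union of two copies of C_5 is the wreath product D_5 ≀ Z_2, of order 2·10² = 200. Under this action every vertex can be carried to every other, so G is vertex-transitive.

Yes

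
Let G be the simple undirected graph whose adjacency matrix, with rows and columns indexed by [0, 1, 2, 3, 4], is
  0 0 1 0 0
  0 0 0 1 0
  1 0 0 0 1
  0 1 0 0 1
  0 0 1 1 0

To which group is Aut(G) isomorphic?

the cyclic group of order 2

The degree sequence is [1, 1, 2, 2, 2]; the two degree-1 vertices 0 and 1 are the ends of a path, so G = P_5. The only nontrivial automorphism of a path is the end-to-end reflection, so Aut(G) ≅ Z_2.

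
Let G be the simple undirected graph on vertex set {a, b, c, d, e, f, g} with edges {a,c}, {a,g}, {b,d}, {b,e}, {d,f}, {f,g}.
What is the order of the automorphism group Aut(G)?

2

The degree sequence is [2, 2, 1, 2, 1, 2, 2]; the two degree-1 vertices c and e are the ends of a path, so G = P_7. The only nontrivial automorphism of a path is the end-to-end reflection, so Aut(G) ≅ Z_2.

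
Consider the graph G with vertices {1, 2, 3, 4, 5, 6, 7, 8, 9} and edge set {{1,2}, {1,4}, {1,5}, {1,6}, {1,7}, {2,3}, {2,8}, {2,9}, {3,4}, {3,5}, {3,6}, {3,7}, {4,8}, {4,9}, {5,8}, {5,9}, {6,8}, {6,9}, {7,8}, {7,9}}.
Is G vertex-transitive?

Automorphisms preserve degree, but G has vertices of degree 4 and vertices of degree 5; no automorphism maps one to the other, so G is not vertex-transitive.

No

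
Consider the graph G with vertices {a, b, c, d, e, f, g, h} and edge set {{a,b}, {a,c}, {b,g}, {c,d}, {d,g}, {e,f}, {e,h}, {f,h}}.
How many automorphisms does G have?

G has two connected components, {a, b, c, d, g} and {e, f, h}; each is 2-regular, so G = C_5 ⊔ C_3. No automorphism exchanges components of different sizes, hence Aut(G) is the direct product D_3 × D_5, order 60.

60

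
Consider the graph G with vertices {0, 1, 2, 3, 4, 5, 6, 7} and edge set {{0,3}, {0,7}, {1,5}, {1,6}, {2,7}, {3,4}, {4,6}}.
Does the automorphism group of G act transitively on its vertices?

Automorphisms preserve degree, but G has vertices of degree 1 and vertices of degree 2; no automorphism maps one to the other, so G is not vertex-transitive.

No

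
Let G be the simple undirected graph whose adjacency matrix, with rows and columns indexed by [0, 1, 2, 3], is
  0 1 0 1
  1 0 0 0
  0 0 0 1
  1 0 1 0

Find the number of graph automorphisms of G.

The degree sequence is [2, 1, 1, 2]; the two degree-1 vertices 1 and 2 are the ends of a path, so G = P_4. The only nontrivial automorphism of a path is the end-to-end reflection, so Aut(G) ≅ Z_2.

2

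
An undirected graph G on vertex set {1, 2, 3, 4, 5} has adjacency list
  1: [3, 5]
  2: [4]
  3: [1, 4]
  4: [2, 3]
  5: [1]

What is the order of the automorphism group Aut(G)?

2

The degree sequence is [2, 1, 2, 2, 1]; the two degree-1 vertices 2 and 5 are the ends of a path, so G = P_5. The only nontrivial automorphism of a path is the end-to-end reflection, so Aut(G) ≅ Z_2.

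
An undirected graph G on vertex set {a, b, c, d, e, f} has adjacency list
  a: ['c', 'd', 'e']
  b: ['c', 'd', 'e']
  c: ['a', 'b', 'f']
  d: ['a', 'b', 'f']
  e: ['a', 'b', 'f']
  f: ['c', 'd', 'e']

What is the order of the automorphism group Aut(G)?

G is 3-regular and bipartite with parts {c, d, e} and {a, b, f} (each part is independent and every cross-pair is an edge), so G = K_{3,3}. Aut(K_{3,3}) is the wreath product S_3 ≀ Z_2: permute within each part, then optionally swap the parts; |Aut| = 2·(3!)² = 72.

72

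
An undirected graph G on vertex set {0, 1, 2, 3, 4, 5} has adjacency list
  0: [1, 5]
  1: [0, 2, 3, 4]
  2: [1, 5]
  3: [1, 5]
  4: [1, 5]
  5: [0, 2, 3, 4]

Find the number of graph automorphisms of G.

The vertices split by degree into {1, 5} (degree 4) and {0, 2, 3, 4} (degree 2); every edge runs between the two parts, so G is the complete bipartite graph K_{2,4}. Automorphisms preserve the bipartition setwise (since the parts differ in size) and act as S_2 × S_4 within it; |Aut| = 48.

48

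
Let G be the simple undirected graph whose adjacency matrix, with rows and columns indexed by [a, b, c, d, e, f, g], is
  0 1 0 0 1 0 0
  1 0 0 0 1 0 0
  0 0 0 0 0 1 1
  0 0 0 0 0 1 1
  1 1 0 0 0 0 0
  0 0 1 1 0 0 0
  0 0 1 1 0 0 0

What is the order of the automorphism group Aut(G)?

G has two connected components, {c, d, f, g} and {a, b, e}; each is 2-regular, so G = C_4 ⊔ C_3. The components are non-isomorphic (different sizes), so Aut(G) = Aut(C_4) × Aut(C_3) = D_4 × D_3 of order 8·6 = 48.

48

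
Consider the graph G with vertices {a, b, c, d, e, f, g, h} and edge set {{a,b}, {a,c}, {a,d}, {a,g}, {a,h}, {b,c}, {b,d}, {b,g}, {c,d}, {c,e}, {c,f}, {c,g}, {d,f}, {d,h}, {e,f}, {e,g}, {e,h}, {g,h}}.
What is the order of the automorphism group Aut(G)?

Degrees alone do not determine every vertex (e.g. a and d both have degree 5), but their neighbour-degree multisets differ: N(a) has degrees [4, 4, 5, 5, 6] while N(d) has degrees [3, 4, 4, 5, 6]. Repeating this refinement separates all vertices, so the only automorphism is the identity.

1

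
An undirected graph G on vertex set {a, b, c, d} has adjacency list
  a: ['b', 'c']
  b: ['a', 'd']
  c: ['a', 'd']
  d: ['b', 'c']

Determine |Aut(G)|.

G is 2-regular and bipartite on 2^2 = 4 vertices with girth 4; it is the hypercube graph Q_2. Aut(Q_2) consists of the signed permutations of the 2 coordinate axes: 2! permutations times 2^2 sign flips, so |Aut| = 2^2·2! = 8.

8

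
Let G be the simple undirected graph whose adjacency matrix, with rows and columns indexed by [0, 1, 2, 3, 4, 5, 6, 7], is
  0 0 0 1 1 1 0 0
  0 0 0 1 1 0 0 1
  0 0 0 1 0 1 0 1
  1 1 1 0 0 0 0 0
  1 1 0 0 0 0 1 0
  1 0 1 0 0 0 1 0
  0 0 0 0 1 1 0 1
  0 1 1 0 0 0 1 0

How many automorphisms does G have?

48

G is 3-regular and bipartite on 2^3 = 8 vertices with girth 4; it is the hypercube graph Q_3. Aut(Q_3) consists of the signed permutations of the 3 coordinate axes: 3! permutations times 2^3 sign flips, so |Aut| = 2^3·3! = 48.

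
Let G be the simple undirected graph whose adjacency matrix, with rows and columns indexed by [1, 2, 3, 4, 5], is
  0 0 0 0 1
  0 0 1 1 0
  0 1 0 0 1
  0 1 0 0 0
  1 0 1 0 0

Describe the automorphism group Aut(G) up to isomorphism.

Z_2

The degree sequence is [1, 2, 2, 1, 2]; the two degree-1 vertices 1 and 4 are the ends of a path, so G = P_5. A path has exactly one nontrivial symmetry — reversal — giving Aut(G) of order 2.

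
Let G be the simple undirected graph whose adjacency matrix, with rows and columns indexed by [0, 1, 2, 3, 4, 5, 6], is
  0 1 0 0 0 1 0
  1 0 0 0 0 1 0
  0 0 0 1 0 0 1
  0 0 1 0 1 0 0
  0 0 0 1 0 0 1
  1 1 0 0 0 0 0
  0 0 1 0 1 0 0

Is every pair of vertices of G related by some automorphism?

G has two connected components, {2, 3, 4, 6} and {0, 1, 5}; each is 2-regular, so G = C_4 ⊔ C_3. The orbit of 0 under Aut(G) is {0, 1, 5}, which does not contain 2, so G is not vertex-transitive.

No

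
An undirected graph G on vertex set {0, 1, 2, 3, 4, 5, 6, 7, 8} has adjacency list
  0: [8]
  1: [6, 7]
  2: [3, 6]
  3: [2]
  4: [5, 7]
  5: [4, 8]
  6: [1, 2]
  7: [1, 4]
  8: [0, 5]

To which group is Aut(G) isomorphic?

The degree sequence is [1, 2, 2, 1, 2, 2, 2, 2, 2]; the two degree-1 vertices 0 and 3 are the ends of a path, so G = P_9. A path has exactly one nontrivial symmetry — reversal — giving Aut(G) of order 2.

the cyclic group of order 2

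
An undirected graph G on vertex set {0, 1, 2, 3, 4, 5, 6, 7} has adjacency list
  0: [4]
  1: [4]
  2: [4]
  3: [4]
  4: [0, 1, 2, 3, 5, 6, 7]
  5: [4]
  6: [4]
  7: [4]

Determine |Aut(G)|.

Vertex 4 has degree 7 and every other vertex has degree 1, so G is the star K_{1,7} with centre 4. Any automorphism fixes the centre and permutes the 7 leaves freely, so Aut(G) ≅ S_7 of order 7! = 5040.

5040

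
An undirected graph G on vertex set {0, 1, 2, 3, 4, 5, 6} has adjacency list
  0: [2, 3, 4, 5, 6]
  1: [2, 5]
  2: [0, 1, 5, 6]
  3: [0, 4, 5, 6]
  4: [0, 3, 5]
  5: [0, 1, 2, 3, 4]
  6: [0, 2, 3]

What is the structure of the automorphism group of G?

Degrees alone do not determine every vertex (e.g. 0 and 5 both have degree 5), but their neighbour-degree multisets differ: N(0) has degrees [3, 3, 4, 4, 5] while N(5) has degrees [2, 3, 4, 4, 5]. Repeating this refinement separates all vertices, so the only automorphism is the identity.

1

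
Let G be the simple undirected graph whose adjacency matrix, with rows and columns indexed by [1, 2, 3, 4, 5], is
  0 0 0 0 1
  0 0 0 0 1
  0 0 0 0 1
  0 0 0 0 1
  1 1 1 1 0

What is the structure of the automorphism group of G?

Vertex 5 has degree 4 and every other vertex has degree 1, so G is the star K_{1,4} with centre 5. The 4 leaves are pairwise interchangeable while the centre is fixed, giving Aut(G) = S_4.

the symmetric group on 4 letters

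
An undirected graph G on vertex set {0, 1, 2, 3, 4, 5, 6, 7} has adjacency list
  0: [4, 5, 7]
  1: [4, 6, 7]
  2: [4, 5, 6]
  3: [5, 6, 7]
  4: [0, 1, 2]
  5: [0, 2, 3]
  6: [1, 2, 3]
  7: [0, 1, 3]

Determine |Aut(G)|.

G is 3-regular and bipartite on 2^3 = 8 vertices with girth 4; it is the hypercube graph Q_3. Aut(Q_3) consists of the signed permutations of the 3 coordinate axes: 3! permutations times 2^3 sign flips, so |Aut| = 2^3·3! = 48.

48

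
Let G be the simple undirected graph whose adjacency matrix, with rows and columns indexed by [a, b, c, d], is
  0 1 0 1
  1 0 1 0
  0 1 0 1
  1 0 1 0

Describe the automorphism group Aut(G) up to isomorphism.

Every vertex has degree 2 and the graph is connected, so G is the 4-cycle C_4. C_4 has 4 rotations and 4 reflections, so Aut(C_4) ≅ D_4 of order 8.

D_4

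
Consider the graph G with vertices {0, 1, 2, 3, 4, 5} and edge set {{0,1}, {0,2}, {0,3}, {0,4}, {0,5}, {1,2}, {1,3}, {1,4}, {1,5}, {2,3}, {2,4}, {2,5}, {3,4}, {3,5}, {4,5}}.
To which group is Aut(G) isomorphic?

the symmetric group on 6 letters

All 6 vertices are pairwise adjacent: G = K_6. Any permutation of the 6 vertices preserves K_6, so Aut(K_6) = S_6 of order 6! = 720.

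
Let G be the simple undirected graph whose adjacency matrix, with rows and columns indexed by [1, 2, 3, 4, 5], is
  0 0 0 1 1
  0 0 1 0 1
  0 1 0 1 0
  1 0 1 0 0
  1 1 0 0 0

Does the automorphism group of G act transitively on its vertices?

G is 2-regular and connected on 5 vertices, i.e. the cycle C_5. C_5 has 5 rotations and 5 reflections, so Aut(C_5) ≅ D_5 of order 10. Under this action every vertex can be carried to every other, so G is vertex-transitive.

Yes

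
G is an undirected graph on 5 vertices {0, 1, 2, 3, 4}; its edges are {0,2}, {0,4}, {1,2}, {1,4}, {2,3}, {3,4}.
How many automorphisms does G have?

12

The vertices split by degree into {2, 4} (degree 3) and {0, 1, 3} (degree 2); every edge runs between the two parts, so G is the complete bipartite graph K_{2,3}. Automorphisms preserve the bipartition setwise (since the parts differ in size) and act as S_3 × S_2 within it; |Aut| = 12.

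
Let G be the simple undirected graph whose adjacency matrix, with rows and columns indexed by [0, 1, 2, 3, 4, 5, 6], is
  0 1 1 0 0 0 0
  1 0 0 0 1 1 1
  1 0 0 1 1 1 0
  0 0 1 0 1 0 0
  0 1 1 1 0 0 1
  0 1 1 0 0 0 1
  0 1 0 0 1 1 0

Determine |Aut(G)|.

The degree sequence is [2, 4, 4, 2, 4, 3, 3]. Checking the degree-preserving permutations of the vertex set shows that none except the identity preserves every edge, so Aut(G) is trivial.

1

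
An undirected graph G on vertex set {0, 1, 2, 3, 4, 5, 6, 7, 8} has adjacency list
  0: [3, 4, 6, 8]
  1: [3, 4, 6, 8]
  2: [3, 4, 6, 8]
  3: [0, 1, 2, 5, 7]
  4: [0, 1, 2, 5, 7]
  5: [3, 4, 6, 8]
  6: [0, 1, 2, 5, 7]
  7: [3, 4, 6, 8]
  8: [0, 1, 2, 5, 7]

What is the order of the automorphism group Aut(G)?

2880

The vertices split by degree into {3, 4, 6, 8} (degree 5) and {0, 1, 2, 5, 7} (degree 4); every edge runs between the two parts, so G is the complete bipartite graph K_{4,5}. The parts have unequal sizes, so no automorphism swaps them; each part is permuted independently, giving S_5 × S_4 of order 5!·4! = 2880.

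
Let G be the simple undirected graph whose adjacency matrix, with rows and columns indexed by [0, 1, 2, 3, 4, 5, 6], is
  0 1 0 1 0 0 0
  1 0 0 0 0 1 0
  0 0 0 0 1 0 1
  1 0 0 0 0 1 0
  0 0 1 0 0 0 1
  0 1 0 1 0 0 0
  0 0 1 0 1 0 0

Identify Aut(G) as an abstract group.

G has two connected components, {0, 1, 3, 5} and {2, 4, 6}; each is 2-regular, so G = C_4 ⊔ C_3. The components are non-isomorphic (different sizes), so Aut(G) = Aut(C_3) × Aut(C_4) = D_3 × D_4 of order 6·8 = 48.

D_3 × D_4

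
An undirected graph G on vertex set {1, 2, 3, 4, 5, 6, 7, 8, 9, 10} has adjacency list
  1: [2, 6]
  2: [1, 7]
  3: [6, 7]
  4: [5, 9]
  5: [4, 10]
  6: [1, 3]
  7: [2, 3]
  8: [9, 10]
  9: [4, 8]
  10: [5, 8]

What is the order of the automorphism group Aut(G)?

200

G has two connected components, {1, 2, 3, 6, 7} and {4, 5, 8, 9, 10}; each is 2-regular, so G = C_5 ⊔ C_5. Aut of a disjoint union of two copies of C_5 is the wreath product D_5 ≀ Z_2, of order 2·10² = 200.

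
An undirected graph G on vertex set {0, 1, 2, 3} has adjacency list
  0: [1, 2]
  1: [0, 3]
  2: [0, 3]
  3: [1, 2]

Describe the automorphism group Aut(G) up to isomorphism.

Every vertex has degree 2 and the graph is connected, so G is the 4-cycle C_4. The automorphisms of the 4-cycle are exactly the symmetries of a regular 4-gon: the dihedral group D_4, |D_4| = 8.

D_4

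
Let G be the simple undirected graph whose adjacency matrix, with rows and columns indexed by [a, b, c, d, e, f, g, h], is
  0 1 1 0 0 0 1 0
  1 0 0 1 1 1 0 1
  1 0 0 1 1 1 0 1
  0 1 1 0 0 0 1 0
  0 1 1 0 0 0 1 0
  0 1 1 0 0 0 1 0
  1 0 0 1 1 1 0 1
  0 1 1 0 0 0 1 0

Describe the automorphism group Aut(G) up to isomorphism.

The vertices split by degree into {b, c, g} (degree 5) and {a, d, e, f, h} (degree 3); every edge runs between the two parts, so G is the complete bipartite graph K_{3,5}. The parts have unequal sizes, so no automorphism swaps them; each part is permuted independently, giving S_5 × S_3 of order 5!·3! = 720.

S_5 × S_3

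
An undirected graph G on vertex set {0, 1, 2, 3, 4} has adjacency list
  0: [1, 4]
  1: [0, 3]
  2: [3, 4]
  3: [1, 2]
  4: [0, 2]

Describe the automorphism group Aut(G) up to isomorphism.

D_5

Every vertex has degree 2 and the graph is connected, so G is the 5-cycle C_5. C_5 has 5 rotations and 5 reflections, so Aut(C_5) ≅ D_5 of order 10.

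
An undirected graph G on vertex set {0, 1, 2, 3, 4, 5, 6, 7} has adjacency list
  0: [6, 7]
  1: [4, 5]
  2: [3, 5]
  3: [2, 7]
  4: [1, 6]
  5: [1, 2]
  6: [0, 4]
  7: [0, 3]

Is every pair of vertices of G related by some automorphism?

Yes

Every vertex has degree 2 and the graph is connected, so G is the 8-cycle C_8. The automorphisms of the 8-cycle are exactly the symmetries of a regular 8-gon: the dihedral group D_8, |D_8| = 16. This group acts transitively on the 8 vertices.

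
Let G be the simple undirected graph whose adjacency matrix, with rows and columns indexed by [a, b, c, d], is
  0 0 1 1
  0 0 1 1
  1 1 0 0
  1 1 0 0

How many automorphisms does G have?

8

G is 2-regular and bipartite on 2^2 = 4 vertices with girth 4; it is the hypercube graph Q_2. Aut(Q_2) consists of the signed permutations of the 2 coordinate axes: 2! permutations times 2^2 sign flips, so |Aut| = 2^2·2! = 8.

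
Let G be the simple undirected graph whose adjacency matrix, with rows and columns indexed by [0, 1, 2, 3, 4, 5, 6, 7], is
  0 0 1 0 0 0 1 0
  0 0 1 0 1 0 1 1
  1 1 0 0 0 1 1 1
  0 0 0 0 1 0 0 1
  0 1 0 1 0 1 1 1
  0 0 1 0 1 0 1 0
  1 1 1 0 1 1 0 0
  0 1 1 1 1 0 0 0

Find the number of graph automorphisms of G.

1

The degree sequence is [2, 4, 5, 2, 5, 3, 5, 4]. Checking the degree-preserving permutations of the vertex set shows that none except the identity preserves every edge, so Aut(G) is trivial.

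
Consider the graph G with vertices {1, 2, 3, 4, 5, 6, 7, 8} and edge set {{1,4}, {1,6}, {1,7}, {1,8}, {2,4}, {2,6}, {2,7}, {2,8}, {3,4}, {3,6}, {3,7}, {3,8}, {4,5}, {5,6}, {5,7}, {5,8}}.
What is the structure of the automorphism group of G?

S_4 ≀ Z_2

G is 4-regular and bipartite with parts {1, 2, 3, 5} and {4, 6, 7, 8} (each part is independent and every cross-pair is an edge), so G = K_{4,4}. Each part can be permuted independently (S_4 × S_4) and the two equal-size parts can also be swapped, giving (S_4 × S_4) ⋊ Z_2 of order 2·(4!)² = 1152.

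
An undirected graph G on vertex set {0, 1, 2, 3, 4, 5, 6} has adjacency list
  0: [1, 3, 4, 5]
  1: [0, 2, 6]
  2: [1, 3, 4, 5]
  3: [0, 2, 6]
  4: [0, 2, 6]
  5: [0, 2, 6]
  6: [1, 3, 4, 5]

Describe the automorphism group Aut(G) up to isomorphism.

S_4 × S_3

The vertices split by degree into {0, 2, 6} (degree 4) and {1, 3, 4, 5} (degree 3); every edge runs between the two parts, so G is the complete bipartite graph K_{3,4}. Automorphisms preserve the bipartition setwise (since the parts differ in size) and act as S_4 × S_3 within it; |Aut| = 144.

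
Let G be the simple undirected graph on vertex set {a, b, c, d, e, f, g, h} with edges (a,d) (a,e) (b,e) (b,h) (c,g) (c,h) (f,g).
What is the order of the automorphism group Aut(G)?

The degree sequence is [2, 2, 2, 1, 2, 1, 2, 2]; the two degree-1 vertices d and f are the ends of a path, so G = P_8. The only nontrivial automorphism of a path is the end-to-end reflection, so Aut(G) ≅ Z_2.

2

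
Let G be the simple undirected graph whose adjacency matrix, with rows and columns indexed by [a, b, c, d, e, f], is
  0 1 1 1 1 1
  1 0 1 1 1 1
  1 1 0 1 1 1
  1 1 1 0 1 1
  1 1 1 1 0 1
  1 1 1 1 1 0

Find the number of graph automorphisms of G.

All 6 vertices are pairwise adjacent: G = K_6. Any permutation of the 6 vertices preserves K_6, so Aut(K_6) = S_6 of order 6! = 720.

720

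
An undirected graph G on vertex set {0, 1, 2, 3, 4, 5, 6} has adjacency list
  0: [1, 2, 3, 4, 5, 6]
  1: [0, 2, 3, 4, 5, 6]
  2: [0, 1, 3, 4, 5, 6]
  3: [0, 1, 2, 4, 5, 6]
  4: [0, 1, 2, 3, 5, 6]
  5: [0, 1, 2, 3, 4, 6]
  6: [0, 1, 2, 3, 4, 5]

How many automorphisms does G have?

5040

Every vertex has degree 6, so G is the complete graph K_7. Every bijection on the vertex set is an automorphism of K_7; hence Aut(K_7) ≅ S_7, order 5040.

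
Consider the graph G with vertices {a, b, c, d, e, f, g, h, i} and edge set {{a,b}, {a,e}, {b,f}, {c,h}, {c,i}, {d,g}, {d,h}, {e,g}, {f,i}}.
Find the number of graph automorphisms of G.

G is 2-regular and connected on 9 vertices, i.e. the cycle C_9. The automorphisms of the 9-cycle are exactly the symmetries of a regular 9-gon: the dihedral group D_9, |D_9| = 18.

18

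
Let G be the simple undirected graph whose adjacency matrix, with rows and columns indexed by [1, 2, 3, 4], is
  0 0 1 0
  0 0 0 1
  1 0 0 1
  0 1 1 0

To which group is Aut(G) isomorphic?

The degree sequence is [1, 1, 2, 2]; the two degree-1 vertices 1 and 2 are the ends of a path, so G = P_4. A path has exactly one nontrivial symmetry — reversal — giving Aut(G) of order 2.

Z_2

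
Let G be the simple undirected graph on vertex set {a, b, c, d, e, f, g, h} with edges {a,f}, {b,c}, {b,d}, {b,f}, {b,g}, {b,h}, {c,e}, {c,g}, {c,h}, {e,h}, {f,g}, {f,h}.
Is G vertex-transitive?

No

Vertex b is the only vertex of degree 5, so every automorphism fixes it; G is not vertex-transitive.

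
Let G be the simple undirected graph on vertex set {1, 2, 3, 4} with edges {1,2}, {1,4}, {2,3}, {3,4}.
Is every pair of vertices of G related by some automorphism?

G is 2-regular and bipartite on 2^2 = 4 vertices with girth 4; it is the hypercube graph Q_2. The symmetry group of the 2-cube is the hyperoctahedral group B_2 = Z_2 ≀ S_2, of order 2^2·2! = 8. Under this action every vertex can be carried to every other, so G is vertex-transitive.

Yes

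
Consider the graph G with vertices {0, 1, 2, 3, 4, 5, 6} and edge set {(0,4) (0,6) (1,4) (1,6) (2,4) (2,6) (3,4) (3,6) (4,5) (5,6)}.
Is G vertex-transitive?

No

Automorphisms preserve degree, but G has vertices of degree 2 and vertices of degree 5; no automorphism maps one to the other, so G is not vertex-transitive.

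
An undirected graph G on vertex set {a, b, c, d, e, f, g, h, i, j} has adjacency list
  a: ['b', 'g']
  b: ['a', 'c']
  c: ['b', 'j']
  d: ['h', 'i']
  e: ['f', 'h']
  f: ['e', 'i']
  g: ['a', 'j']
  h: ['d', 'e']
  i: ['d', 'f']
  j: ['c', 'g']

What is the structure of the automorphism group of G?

D_5 ≀ Z_2

G has two connected components, {d, e, f, h, i} and {a, b, c, g, j}; each is 2-regular, so G = C_5 ⊔ C_5. Aut of a disjoint union of two copies of C_5 is the wreath product D_5 ≀ Z_2, of order 2·10² = 200.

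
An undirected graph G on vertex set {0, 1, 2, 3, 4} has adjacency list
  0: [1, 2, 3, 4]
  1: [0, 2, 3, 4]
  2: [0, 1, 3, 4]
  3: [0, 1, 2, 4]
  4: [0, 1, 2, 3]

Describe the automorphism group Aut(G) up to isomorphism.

S_5

All 5 vertices are pairwise adjacent: G = K_5. Any permutation of the 5 vertices preserves K_5, so Aut(K_5) = S_5 of order 5! = 120.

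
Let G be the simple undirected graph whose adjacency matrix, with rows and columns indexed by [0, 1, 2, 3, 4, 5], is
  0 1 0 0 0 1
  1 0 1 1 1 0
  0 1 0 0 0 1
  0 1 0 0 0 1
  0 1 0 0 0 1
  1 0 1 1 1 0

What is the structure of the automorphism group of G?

S_4 × S_2

The vertices split by degree into {1, 5} (degree 4) and {0, 2, 3, 4} (degree 2); every edge runs between the two parts, so G is the complete bipartite graph K_{2,4}. The parts have unequal sizes, so no automorphism swaps them; each part is permuted independently, giving S_4 × S_2 of order 4!·2! = 48.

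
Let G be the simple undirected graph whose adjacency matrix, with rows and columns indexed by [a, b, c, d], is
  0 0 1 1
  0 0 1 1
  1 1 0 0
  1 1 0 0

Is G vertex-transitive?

Yes

G is 2-regular and connected on 4 vertices, i.e. the cycle C_4. C_4 has 4 rotations and 4 reflections, so Aut(C_4) ≅ D_4 of order 8. This group acts transitively on the 4 vertices.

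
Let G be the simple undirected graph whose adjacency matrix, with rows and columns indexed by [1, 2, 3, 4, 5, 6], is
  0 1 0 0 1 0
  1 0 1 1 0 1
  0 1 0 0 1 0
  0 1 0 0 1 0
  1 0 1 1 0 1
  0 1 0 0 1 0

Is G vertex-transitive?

No

Automorphisms preserve degree, but G has vertices of degree 2 and vertices of degree 4; no automorphism maps one to the other, so G is not vertex-transitive.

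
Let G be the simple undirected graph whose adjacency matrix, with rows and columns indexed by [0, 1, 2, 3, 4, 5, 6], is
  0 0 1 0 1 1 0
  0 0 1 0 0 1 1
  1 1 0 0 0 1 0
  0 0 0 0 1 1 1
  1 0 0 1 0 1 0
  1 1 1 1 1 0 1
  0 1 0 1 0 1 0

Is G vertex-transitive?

Vertex 5 is the only vertex of degree 6, so every automorphism fixes it; G is not vertex-transitive.

No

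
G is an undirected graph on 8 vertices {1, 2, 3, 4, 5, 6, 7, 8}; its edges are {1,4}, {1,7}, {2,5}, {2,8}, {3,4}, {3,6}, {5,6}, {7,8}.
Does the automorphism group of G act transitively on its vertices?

Yes

G is 2-regular and connected on 8 vertices, i.e. the cycle C_8. The automorphisms of the 8-cycle are exactly the symmetries of a regular 8-gon: the dihedral group D_8, |D_8| = 16. Under this action every vertex can be carried to every other, so G is vertex-transitive.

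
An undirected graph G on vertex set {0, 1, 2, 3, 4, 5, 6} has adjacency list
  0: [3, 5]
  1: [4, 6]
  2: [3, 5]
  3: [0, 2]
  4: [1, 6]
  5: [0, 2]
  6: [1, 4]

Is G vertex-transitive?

G has two connected components, {0, 2, 3, 5} and {1, 4, 6}; each is 2-regular, so G = C_4 ⊔ C_3. The orbit of 0 under Aut(G) is {0, 2, 3, 5}, which does not contain 1, so G is not vertex-transitive.

No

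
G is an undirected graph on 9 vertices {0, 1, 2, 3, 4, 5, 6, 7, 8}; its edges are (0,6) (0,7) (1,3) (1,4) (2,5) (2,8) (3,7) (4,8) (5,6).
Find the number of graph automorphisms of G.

18

G is 2-regular and connected on 9 vertices, i.e. the cycle C_9. C_9 has 9 rotations and 9 reflections, so Aut(C_9) ≅ D_9 of order 18.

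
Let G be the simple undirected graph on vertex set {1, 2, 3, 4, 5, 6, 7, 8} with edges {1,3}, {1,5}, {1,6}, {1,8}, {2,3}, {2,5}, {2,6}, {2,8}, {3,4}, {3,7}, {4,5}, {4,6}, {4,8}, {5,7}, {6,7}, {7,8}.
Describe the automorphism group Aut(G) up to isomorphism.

G is 4-regular and bipartite with parts {1, 2, 4, 7} and {3, 5, 6, 8} (each part is independent and every cross-pair is an edge), so G = K_{4,4}. Each part can be permuted independently (S_4 × S_4) and the two equal-size parts can also be swapped, giving (S_4 × S_4) ⋊ Z_2 of order 2·(4!)² = 1152.

(S_4 × S_4) ⋊ Z_2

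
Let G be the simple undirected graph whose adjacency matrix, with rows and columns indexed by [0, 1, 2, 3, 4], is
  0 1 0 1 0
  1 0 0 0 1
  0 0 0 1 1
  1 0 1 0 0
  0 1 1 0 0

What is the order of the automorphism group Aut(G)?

G is 2-regular and connected on 5 vertices, i.e. the cycle C_5. The automorphisms of the 5-cycle are exactly the symmetries of a regular 5-gon: the dihedral group D_5, |D_5| = 10.

10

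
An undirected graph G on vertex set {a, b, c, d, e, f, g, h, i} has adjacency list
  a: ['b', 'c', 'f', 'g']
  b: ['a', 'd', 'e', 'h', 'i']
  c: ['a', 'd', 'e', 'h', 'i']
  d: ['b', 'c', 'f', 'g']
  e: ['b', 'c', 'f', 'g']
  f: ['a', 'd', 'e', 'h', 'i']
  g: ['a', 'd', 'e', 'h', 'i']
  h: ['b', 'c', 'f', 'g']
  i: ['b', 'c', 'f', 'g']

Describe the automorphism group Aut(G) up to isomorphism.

The vertices split by degree into {b, c, f, g} (degree 5) and {a, d, e, h, i} (degree 4); every edge runs between the two parts, so G is the complete bipartite graph K_{4,5}. The parts have unequal sizes, so no automorphism swaps them; each part is permuted independently, giving S_4 × S_5 of order 4!·5! = 2880.

S_4 × S_5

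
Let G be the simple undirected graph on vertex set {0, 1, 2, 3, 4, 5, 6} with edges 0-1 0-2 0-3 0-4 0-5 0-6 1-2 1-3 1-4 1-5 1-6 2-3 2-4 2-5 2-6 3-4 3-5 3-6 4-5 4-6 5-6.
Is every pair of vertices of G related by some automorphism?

Yes

Every vertex has degree 6, so G is the complete graph K_7. Every bijection on the vertex set is an automorphism of K_7; hence Aut(K_7) ≅ S_7, order 5040. This group acts transitively on the 7 vertices.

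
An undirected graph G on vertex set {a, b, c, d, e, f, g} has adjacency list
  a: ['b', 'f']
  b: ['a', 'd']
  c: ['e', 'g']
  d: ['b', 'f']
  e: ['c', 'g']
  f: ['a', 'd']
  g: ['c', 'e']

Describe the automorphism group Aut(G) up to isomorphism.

G has two connected components, {a, b, d, f} and {c, e, g}; each is 2-regular, so G = C_4 ⊔ C_3. The components are non-isomorphic (different sizes), so Aut(G) = Aut(C_3) × Aut(C_4) = D_3 × D_4 of order 6·8 = 48.

D_3 × D_4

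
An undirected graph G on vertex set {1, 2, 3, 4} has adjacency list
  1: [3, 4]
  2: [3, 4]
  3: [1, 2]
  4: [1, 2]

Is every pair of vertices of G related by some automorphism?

Yes

G is 2-regular and connected on 4 vertices, i.e. the cycle C_4. C_4 has 4 rotations and 4 reflections, so Aut(C_4) ≅ D_4 of order 8. This group acts transitively on the 4 vertices.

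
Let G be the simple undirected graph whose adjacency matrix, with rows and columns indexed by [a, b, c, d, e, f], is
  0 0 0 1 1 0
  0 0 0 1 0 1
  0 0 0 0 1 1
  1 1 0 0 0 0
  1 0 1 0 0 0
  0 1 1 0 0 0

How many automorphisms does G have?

Every vertex has degree 2 and the graph is connected, so G is the 6-cycle C_6. C_6 has 6 rotations and 6 reflections, so Aut(C_6) ≅ D_6 of order 12.

12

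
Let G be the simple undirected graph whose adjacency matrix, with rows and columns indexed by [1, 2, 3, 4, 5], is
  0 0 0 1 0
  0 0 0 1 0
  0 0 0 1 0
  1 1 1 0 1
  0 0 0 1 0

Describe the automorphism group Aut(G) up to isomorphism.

Vertex 4 has degree 4 and every other vertex has degree 1, so G is the star K_{1,4} with centre 4. Any automorphism fixes the centre and permutes the 4 leaves freely, so Aut(G) ≅ S_4 of order 4! = 24.

the symmetric group on 4 letters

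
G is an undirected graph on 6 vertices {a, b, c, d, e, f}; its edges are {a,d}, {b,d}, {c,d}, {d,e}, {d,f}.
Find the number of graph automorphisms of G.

Vertex d has degree 5 and every other vertex has degree 1, so G is the star K_{1,5} with centre d. The 5 leaves are pairwise interchangeable while the centre is fixed, giving Aut(G) = S_5.

120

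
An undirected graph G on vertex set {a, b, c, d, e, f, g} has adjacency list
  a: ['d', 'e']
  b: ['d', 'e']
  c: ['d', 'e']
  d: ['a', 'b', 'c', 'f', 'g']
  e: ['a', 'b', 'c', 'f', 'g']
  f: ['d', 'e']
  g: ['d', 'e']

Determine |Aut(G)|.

240

The vertices split by degree into {d, e} (degree 5) and {a, b, c, f, g} (degree 2); every edge runs between the two parts, so G is the complete bipartite graph K_{2,5}. Automorphisms preserve the bipartition setwise (since the parts differ in size) and act as S_5 × S_2 within it; |Aut| = 240.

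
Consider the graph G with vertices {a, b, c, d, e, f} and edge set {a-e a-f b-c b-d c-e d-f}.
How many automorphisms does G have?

G is 2-regular and connected on 6 vertices, i.e. the cycle C_6. The automorphisms of the 6-cycle are exactly the symmetries of a regular 6-gon: the dihedral group D_6, |D_6| = 12.

12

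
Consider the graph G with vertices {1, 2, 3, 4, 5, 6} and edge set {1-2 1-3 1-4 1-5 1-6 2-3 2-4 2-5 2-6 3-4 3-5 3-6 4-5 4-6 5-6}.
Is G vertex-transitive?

All 6 vertices are pairwise adjacent: G = K_6. Every bijection on the vertex set is an automorphism of K_6; hence Aut(K_6) ≅ S_6, order 720. This group acts transitively on the 6 vertices.

Yes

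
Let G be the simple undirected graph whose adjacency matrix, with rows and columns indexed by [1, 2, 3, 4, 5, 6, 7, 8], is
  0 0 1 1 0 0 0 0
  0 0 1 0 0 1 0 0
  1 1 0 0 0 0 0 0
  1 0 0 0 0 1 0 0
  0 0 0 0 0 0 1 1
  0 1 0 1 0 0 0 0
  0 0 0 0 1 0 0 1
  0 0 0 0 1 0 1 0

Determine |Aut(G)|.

G has two connected components, {1, 2, 3, 4, 6} and {5, 7, 8}; each is 2-regular, so G = C_5 ⊔ C_3. No automorphism exchanges components of different sizes, hence Aut(G) is the direct product D_5 × D_3, order 60.

60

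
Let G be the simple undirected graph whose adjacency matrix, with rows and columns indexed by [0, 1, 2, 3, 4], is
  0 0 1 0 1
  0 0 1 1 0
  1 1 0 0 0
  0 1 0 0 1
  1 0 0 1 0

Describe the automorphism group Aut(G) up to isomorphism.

D_5

G is 2-regular and connected on 5 vertices, i.e. the cycle C_5. The automorphisms of the 5-cycle are exactly the symmetries of a regular 5-gon: the dihedral group D_5, |D_5| = 10.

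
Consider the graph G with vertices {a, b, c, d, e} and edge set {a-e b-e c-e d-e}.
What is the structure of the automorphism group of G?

Vertex e has degree 4 and every other vertex has degree 1, so G is the star K_{1,4} with centre e. The 4 leaves are pairwise interchangeable while the centre is fixed, giving Aut(G) = S_4.

S_4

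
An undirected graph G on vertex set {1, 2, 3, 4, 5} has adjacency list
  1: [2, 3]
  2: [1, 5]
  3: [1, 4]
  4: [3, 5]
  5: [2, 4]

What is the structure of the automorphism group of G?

D_5

G is 2-regular and connected on 5 vertices, i.e. the cycle C_5. C_5 has 5 rotations and 5 reflections, so Aut(C_5) ≅ D_5 of order 10.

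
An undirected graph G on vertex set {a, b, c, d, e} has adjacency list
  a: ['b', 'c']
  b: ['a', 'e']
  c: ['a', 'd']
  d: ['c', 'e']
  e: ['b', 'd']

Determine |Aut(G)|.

G is 2-regular and connected on 5 vertices, i.e. the cycle C_5. C_5 has 5 rotations and 5 reflections, so Aut(C_5) ≅ D_5 of order 10.

10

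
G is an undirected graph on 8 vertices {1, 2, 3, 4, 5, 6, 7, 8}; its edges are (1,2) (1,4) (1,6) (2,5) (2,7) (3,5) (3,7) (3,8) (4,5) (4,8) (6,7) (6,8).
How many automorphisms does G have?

48

G is 3-regular and bipartite on 2^3 = 8 vertices with girth 4; it is the hypercube graph Q_3. The symmetry group of the 3-cube is the hyperoctahedral group B_3 = Z_2 ≀ S_3, of order 2^3·3! = 48.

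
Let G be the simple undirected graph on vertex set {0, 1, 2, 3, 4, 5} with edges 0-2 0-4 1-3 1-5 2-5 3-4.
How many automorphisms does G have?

12

Every vertex has degree 2 and the graph is connected, so G is the 6-cycle C_6. The automorphisms of the 6-cycle are exactly the symmetries of a regular 6-gon: the dihedral group D_6, |D_6| = 12.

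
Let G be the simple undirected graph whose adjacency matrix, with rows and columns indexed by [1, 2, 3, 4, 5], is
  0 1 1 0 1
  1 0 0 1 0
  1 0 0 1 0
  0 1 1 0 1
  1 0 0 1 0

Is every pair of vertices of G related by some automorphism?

Automorphisms preserve degree, but G has vertices of degree 2 and vertices of degree 3; no automorphism maps one to the other, so G is not vertex-transitive.

No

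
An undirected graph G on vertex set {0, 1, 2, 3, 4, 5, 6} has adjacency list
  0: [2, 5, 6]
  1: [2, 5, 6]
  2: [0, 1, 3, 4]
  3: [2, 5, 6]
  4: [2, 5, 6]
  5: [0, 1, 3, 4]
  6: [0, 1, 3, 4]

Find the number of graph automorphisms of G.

144

The vertices split by degree into {2, 5, 6} (degree 4) and {0, 1, 3, 4} (degree 3); every edge runs between the two parts, so G is the complete bipartite graph K_{3,4}. The parts have unequal sizes, so no automorphism swaps them; each part is permuted independently, giving S_4 × S_3 of order 4!·3! = 144.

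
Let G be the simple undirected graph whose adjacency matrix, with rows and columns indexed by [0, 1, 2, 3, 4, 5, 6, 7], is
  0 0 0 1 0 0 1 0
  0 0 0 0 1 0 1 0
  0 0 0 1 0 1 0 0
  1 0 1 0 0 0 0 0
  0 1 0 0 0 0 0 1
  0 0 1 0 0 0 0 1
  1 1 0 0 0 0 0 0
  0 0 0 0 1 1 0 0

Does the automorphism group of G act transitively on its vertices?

Yes

G is 2-regular and connected on 8 vertices, i.e. the cycle C_8. The automorphisms of the 8-cycle are exactly the symmetries of a regular 8-gon: the dihedral group D_8, |D_8| = 16. Under this action every vertex can be carried to every other, so G is vertex-transitive.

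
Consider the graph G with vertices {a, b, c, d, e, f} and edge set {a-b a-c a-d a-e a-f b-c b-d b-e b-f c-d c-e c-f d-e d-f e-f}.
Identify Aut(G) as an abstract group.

S_6

Every vertex has degree 5, so G is the complete graph K_6. Any permutation of the 6 vertices preserves K_6, so Aut(K_6) = S_6 of order 6! = 720.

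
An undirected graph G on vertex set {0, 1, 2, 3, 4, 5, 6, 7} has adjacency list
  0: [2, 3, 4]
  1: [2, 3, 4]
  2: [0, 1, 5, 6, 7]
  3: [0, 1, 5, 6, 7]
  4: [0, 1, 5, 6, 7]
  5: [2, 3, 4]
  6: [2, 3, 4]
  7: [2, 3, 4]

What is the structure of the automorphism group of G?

The vertices split by degree into {2, 3, 4} (degree 5) and {0, 1, 5, 6, 7} (degree 3); every edge runs between the two parts, so G is the complete bipartite graph K_{3,5}. The parts have unequal sizes, so no automorphism swaps them; each part is permuted independently, giving S_3 × S_5 of order 3!·5! = 720.

S_3 × S_5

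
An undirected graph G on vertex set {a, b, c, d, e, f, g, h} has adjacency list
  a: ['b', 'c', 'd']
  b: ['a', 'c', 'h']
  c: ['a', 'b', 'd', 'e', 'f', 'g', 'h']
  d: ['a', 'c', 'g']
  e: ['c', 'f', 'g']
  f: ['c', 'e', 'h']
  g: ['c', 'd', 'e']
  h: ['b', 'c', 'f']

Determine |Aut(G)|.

14

Vertex c is the unique vertex of degree 7; the remaining 7 vertices each have degree 3 and induce a cycle, so G is the wheel on 8 vertices with hub c. With the hub fixed, the remaining symmetry is that of the rim cycle C_7, giving the dihedral group D_7.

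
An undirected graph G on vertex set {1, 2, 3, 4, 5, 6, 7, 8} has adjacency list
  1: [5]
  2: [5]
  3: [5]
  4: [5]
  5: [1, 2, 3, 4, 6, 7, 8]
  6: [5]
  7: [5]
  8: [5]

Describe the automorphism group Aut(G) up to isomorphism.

S_7

Vertex 5 has degree 7 and every other vertex has degree 1, so G is the star K_{1,7} with centre 5. The 7 leaves are pairwise interchangeable while the centre is fixed, giving Aut(G) = S_7.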